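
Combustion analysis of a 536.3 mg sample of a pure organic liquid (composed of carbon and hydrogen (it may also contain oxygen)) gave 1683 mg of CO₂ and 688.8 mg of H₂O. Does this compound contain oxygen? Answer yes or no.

no

mol C = 1.683 g CO₂ ÷ 44.009 g/mol = 0.038242 mol
mol H = 2 × 0.6888 g H₂O ÷ 18.015 g/mol = 0.076470 mol
C and H together account for 0.53641 g — essentially the entire 0.5363 g sample — so the compound contains no oxygen.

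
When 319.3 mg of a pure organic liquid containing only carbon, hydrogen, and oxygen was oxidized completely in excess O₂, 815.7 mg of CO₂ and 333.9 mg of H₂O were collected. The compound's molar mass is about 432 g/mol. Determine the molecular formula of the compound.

C25H50O5

mol C = 0.8157 g CO₂ ÷ 44.009 g/mol = 0.018535 mol
mol H = 2 × 0.3339 g H₂O ÷ 18.015 g/mol = 0.037069 mol
mass O = 0.3193 − (0.22262 + 0.037366) = 0.059312 g → mol O = 0.059312 ÷ 15.999 = 0.0037073 mol
Divide by the smallest (0.0037073 mol): C 5.000, H 9.999, O 1.000
Empirical formula: C5H10O
Empirical-formula mass = 86.13 g/mol; 432 ÷ 86.13 ≈ 5, so the molecular formula is C25H50O5.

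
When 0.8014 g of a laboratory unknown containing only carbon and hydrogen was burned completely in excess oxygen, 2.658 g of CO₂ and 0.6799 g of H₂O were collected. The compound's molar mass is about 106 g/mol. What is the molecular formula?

mol C = 2.658 g CO₂ ÷ 44.009 g/mol = 0.060397 mol
mol H = 2 × 0.6799 g H₂O ÷ 18.015 g/mol = 0.075482 mol
Divide by the smallest (0.060397 mol): C 1.000, H 1.250
Multiplying each by 4 gives whole numbers: C 4.00, H 5.00
Empirical formula: C4H5
Empirical-formula mass = 53.08 g/mol; 106 ÷ 53.08 ≈ 2, so the molecular formula is C8H10.

C8H10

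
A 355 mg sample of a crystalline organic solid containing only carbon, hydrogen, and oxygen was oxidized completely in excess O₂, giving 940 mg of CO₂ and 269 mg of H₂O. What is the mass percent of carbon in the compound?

mol C = 0.940 g CO₂ ÷ 44.009 g/mol = 0.02136 mol
mol H = 2 × 0.269 g H₂O ÷ 18.015 g/mol = 0.02986 mol
mass O = 0.355 − (0.2565 + 0.03010) = 0.06835 g → mol O = 0.06835 ÷ 15.999 = 0.004272 mol
mass % C = 0.2565 g ÷ 0.355 g × 100%

72.3%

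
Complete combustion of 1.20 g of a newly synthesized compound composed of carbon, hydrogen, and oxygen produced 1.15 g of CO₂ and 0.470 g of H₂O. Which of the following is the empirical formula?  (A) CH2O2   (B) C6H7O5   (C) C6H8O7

mol C = 1.15 g CO₂ ÷ 44.009 g/mol = 0.02613 mol
mol H = 2 × 0.470 g H₂O ÷ 18.015 g/mol = 0.05218 mol
mass O = 1.20 − (0.3139 + 0.05260) = 0.8335 g → mol O = 0.8335 ÷ 15.999 = 0.05210 mol
Divide by the smallest (0.02613 mol): C 1.000, H 1.997, O 1.994

(A) CH2O2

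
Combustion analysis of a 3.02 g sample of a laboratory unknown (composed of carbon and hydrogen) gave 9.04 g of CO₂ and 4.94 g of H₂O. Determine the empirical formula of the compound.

mol C = 9.04 g CO₂ ÷ 44.009 g/mol = 0.2054 mol
mol H = 2 × 4.94 g H₂O ÷ 18.015 g/mol = 0.5484 mol
Divide by the smallest (0.2054 mol): C 1.000, H 2.670
Multiplying each by 3 gives whole numbers: C 3.00, H 8.01

C3H8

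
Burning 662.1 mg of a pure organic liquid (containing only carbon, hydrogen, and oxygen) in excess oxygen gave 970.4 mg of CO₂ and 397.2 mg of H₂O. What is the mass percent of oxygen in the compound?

53.29%

mol C = 0.9704 g CO₂ ÷ 44.009 g/mol = 0.022050 mol
mol H = 2 × 0.3972 g H₂O ÷ 18.015 g/mol = 0.044097 mol
mass O = 0.6621 − (0.26484 + 0.044449) = 0.35281 g → mol O = 0.35281 ÷ 15.999 = 0.022052 mol
mass % O = 0.35281 g ÷ 0.6621 g × 100%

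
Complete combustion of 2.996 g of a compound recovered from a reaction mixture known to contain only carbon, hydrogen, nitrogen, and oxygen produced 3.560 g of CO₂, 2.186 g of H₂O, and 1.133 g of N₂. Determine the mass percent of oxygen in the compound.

mol C = 3.560 g CO₂ ÷ 44.009 g/mol = 0.080893 mol
mol H = 2 × 2.186 g H₂O ÷ 18.015 g/mol = 0.24269 mol
mol N = 2 × 1.133 g N₂ ÷ 28.014 g/mol = 0.080888 mol
mass O = 2.996 − (0.97160 + 0.24463 + 1.1330) = 0.64677 g → mol O = 0.64677 ÷ 15.999 = 0.040426 mol
mass % O = 0.64677 g ÷ 2.996 g × 100%

21.59%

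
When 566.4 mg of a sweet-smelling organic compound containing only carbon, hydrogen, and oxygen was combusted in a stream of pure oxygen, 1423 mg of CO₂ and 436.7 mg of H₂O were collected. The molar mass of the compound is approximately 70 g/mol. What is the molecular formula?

C4H6O

mol C = 1.423 g CO₂ ÷ 44.009 g/mol = 0.032334 mol
mol H = 2 × 0.4367 g H₂O ÷ 18.015 g/mol = 0.048482 mol
mass O = 0.5664 − (0.38837 + 0.048870) = 0.12916 g → mol O = 0.12916 ÷ 15.999 = 0.0080732 mol
Divide by the smallest (0.0080732 mol): C 4.005, H 6.005, O 1.000
Empirical formula: C4H6O
Empirical-formula mass = 70.09 g/mol; 70 ÷ 70.09 ≈ 1, so the molecular formula is C4H6O.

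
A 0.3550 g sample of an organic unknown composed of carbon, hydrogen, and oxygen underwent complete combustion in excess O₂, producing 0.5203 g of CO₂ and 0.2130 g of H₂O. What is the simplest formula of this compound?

mol C = 0.5203 g CO₂ ÷ 44.009 g/mol = 0.011823 mol
mol H = 2 × 0.2130 g H₂O ÷ 18.015 g/mol = 0.023647 mol
mass O = 0.3550 − (0.14200 + 0.023836) = 0.18916 g → mol O = 0.18916 ÷ 15.999 = 0.011823 mol
Divide by the smallest (0.011823 mol): C 1.000, H 2.000, O 1.000

CH2O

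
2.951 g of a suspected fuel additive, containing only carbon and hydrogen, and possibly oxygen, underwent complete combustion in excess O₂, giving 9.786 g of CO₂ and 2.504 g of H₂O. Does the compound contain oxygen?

no

mol C = 9.786 g CO₂ ÷ 44.009 g/mol = 0.22236 mol
mol H = 2 × 2.504 g H₂O ÷ 18.015 g/mol = 0.27799 mol
C and H together account for 2.9510 g — essentially the entire 2.951 g sample — so the compound contains no oxygen.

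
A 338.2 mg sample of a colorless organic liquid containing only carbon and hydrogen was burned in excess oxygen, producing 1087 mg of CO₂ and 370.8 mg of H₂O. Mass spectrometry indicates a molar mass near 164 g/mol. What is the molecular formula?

mol C = 1.087 g CO₂ ÷ 44.009 g/mol = 0.024699 mol
mol H = 2 × 0.3708 g H₂O ÷ 18.015 g/mol = 0.041166 mol
Divide by the smallest (0.024699 mol): C 1.000, H 1.667
Multiplying each by 3 gives whole numbers: C 3.00, H 5.00
Empirical formula: C3H5
Empirical-formula mass = 41.07 g/mol; 164 ÷ 41.07 ≈ 4, so the molecular formula is C12H20.

C12H20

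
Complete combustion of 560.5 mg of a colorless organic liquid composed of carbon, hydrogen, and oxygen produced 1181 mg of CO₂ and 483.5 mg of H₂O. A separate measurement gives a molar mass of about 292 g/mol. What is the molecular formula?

mol C = 1.181 g CO₂ ÷ 44.009 g/mol = 0.026835 mol
mol H = 2 × 0.4835 g H₂O ÷ 18.015 g/mol = 0.053677 mol
mass O = 0.5605 − (0.32232 + 0.054107) = 0.18407 g → mol O = 0.18407 ÷ 15.999 = 0.011505 mol
Divide by the smallest (0.011505 mol): C 2.332, H 4.665, O 1.000
Multiplying each by 3 gives whole numbers: C 7.00, H 14.00, O 3.00
Empirical formula: C7H14O3
Empirical-formula mass = 146.19 g/mol; 292 ÷ 146.19 ≈ 2, so the molecular formula is C14H28O6.

C14H28O6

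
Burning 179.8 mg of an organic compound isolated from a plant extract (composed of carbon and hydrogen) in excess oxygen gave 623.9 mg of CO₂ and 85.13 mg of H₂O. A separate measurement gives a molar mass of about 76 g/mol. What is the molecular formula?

C6H4

mol C = 0.6239 g CO₂ ÷ 44.009 g/mol = 0.014177 mol
mol H = 2 × 0.08513 g H₂O ÷ 18.015 g/mol = 0.0094510 mol
Divide by the smallest (0.0094510 mol): C 1.500, H 1.000
Multiplying each by 2 gives whole numbers: C 3.00, H 2.00
Empirical formula: C3H2
Empirical-formula mass = 38.05 g/mol; 76 ÷ 38.05 ≈ 2, so the molecular formula is C6H4.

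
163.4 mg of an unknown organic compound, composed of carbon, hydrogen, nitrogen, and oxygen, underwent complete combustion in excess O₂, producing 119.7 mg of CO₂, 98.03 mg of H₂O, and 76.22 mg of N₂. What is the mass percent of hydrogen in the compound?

mol C = 0.1197 g CO₂ ÷ 44.009 g/mol = 0.0027199 mol
mol H = 2 × 0.09803 g H₂O ÷ 18.015 g/mol = 0.010883 mol
mol N = 2 × 0.07622 g N₂ ÷ 28.014 g/mol = 0.0054416 mol
mass O = 0.1634 − (0.032669 + 0.010970 + 0.076220) = 0.043541 g → mol O = 0.043541 ÷ 15.999 = 0.0027215 mol
mass % H = 0.010970 g ÷ 0.1634 g × 100%

6.71%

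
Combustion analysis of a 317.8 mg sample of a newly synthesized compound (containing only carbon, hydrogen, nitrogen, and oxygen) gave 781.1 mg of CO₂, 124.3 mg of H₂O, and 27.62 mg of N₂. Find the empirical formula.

mol C = 0.7811 g CO₂ ÷ 44.009 g/mol = 0.017749 mol
mol H = 2 × 0.1243 g H₂O ÷ 18.015 g/mol = 0.013800 mol
mol N = 2 × 0.02762 g N₂ ÷ 28.014 g/mol = 0.0019719 mol
mass O = 0.3178 − (0.21318 + 0.013910 + 0.027620) = 0.063091 g → mol O = 0.063091 ÷ 15.999 = 0.0039434 mol
Divide by the smallest (0.0019719 mol): C 9.001, H 6.998, N 1.000, O 2.000

C9H7NO2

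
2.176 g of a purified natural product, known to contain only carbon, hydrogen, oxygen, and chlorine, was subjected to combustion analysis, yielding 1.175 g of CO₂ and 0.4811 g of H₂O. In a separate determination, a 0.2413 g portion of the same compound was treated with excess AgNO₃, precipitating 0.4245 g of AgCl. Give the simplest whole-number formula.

mol C = 1.175 g CO₂ ÷ 44.009 g/mol = 0.026699 mol
mol H = 2 × 0.4811 g H₂O ÷ 18.015 g/mol = 0.053411 mol
From the AgCl data: mol Cl per gram of compound = (0.4245 ÷ 143.318) ÷ 0.2413 = 0.012275 mol/g, so in the 2.176 g combustion sample mol Cl = 0.026710 mol
mass O = 2.176 − (0.32068 + 0.053838 + 0.94688) = 0.85460 g → mol O = 0.85460 ÷ 15.999 = 0.053416 mol
Divide by the smallest (0.026699 mol): C 1.000, H 2.000, Cl 1.000, O 2.001

CH2ClO2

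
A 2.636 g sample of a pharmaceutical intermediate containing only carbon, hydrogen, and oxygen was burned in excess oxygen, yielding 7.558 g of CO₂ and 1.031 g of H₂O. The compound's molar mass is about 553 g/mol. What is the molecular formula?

mol C = 7.558 g CO₂ ÷ 44.009 g/mol = 0.17174 mol
mol H = 2 × 1.031 g H₂O ÷ 18.015 g/mol = 0.11446 mol
mass O = 2.636 − (2.0627 + 0.11538) = 0.45788 g → mol O = 0.45788 ÷ 15.999 = 0.028620 mol
Divide by the smallest (0.028620 mol): C 6.001, H 3.999, O 1.000
Empirical formula: C6H4O
Empirical-formula mass = 92.10 g/mol; 553 ÷ 92.10 ≈ 6, so the molecular formula is C36H24O6.

C36H24O6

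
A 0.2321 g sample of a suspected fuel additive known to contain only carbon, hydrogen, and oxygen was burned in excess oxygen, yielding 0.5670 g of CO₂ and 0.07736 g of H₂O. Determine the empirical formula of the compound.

C3H2O

mol C = 0.5670 g CO₂ ÷ 44.009 g/mol = 0.012884 mol
mol H = 2 × 0.07736 g H₂O ÷ 18.015 g/mol = 0.0085884 mol
mass O = 0.2321 − (0.15475 + 0.0086571) = 0.068696 g → mol O = 0.068696 ÷ 15.999 = 0.0042938 mol
Divide by the smallest (0.0042938 mol): C 3.001, H 2.000, O 1.000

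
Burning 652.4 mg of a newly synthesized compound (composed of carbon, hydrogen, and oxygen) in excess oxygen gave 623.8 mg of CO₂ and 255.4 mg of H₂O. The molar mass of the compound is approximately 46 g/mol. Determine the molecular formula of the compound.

mol C = 0.6238 g CO₂ ÷ 44.009 g/mol = 0.014174 mol
mol H = 2 × 0.2554 g H₂O ÷ 18.015 g/mol = 0.028354 mol
mass O = 0.6524 − (0.17025 + 0.028581) = 0.45357 g → mol O = 0.45357 ÷ 15.999 = 0.028350 mol
Divide by the smallest (0.014174 mol): C 1.000, H 2.000, O 2.000
Empirical formula: CH2O2
Empirical-formula mass = 46.02 g/mol; 46 ÷ 46.02 ≈ 1, so the molecular formula is CH2O2.

CH2O2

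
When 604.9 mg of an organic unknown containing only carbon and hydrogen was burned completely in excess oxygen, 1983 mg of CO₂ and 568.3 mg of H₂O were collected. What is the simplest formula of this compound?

mol C = 1.983 g CO₂ ÷ 44.009 g/mol = 0.045059 mol
mol H = 2 × 0.5683 g H₂O ÷ 18.015 g/mol = 0.063092 mol
Divide by the smallest (0.045059 mol): C 1.000, H 1.400
Multiplying each by 5 gives whole numbers: C 5.00, H 7.00

C5H7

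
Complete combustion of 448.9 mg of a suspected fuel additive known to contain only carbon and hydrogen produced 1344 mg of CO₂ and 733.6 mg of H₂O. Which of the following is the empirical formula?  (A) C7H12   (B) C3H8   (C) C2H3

(B) C3H8

mol C = 1.344 g CO₂ ÷ 44.009 g/mol = 0.030539 mol
mol H = 2 × 0.7336 g H₂O ÷ 18.015 g/mol = 0.081443 mol
Divide by the smallest (0.030539 mol): C 1.000, H 2.667
Multiplying each by 3 gives whole numbers: C 3.00, H 8.00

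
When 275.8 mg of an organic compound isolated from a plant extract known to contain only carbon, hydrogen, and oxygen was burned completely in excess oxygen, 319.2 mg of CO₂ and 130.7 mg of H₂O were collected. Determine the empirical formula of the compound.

C2H4O3

mol C = 0.3192 g CO₂ ÷ 44.009 g/mol = 0.0072531 mol
mol H = 2 × 0.1307 g H₂O ÷ 18.015 g/mol = 0.014510 mol
mass O = 0.2758 − (0.087117 + 0.014626) = 0.17406 g → mol O = 0.17406 ÷ 15.999 = 0.010879 mol
Divide by the smallest (0.0072531 mol): C 1.000, H 2.001, O 1.500
Multiplying each by 2 gives whole numbers: C 2.00, H 4.00, O 3.00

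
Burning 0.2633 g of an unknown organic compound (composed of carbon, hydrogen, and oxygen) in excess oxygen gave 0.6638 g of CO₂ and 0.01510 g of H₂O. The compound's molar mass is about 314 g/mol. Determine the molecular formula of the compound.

C18H2O6

mol C = 0.6638 g CO₂ ÷ 44.009 g/mol = 0.015083 mol
mol H = 2 × 0.01510 g H₂O ÷ 18.015 g/mol = 0.0016764 mol
mass O = 0.2633 − (0.18117 + 0.0016898) = 0.080445 g → mol O = 0.080445 ÷ 15.999 = 0.0050281 mol
Divide by the smallest (0.0016764 mol): C 8.998, H 1.000, O 2.999
Empirical formula: C9HO3
Empirical-formula mass = 157.10 g/mol; 314 ÷ 157.10 ≈ 2, so the molecular formula is C18H2O6.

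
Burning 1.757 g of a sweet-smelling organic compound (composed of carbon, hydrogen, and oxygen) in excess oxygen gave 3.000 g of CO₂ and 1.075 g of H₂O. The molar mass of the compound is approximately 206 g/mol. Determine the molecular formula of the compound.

mol C = 3.000 g CO₂ ÷ 44.009 g/mol = 0.068168 mol
mol H = 2 × 1.075 g H₂O ÷ 18.015 g/mol = 0.11934 mol
mass O = 1.757 − (0.81876 + 0.12030) = 0.81794 g → mol O = 0.81794 ÷ 15.999 = 0.051124 mol
Divide by the smallest (0.051124 mol): C 1.333, H 2.334, O 1.000
Multiplying each by 3 gives whole numbers: C 4.00, H 7.00, O 3.00
Empirical formula: C4H7O3
Empirical-formula mass = 103.10 g/mol; 206 ÷ 103.10 ≈ 2, so the molecular formula is C8H14O6.

C8H14O6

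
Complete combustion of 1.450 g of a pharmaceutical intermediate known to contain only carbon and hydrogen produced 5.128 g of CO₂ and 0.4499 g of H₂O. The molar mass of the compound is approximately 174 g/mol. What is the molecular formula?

mol C = 5.128 g CO₂ ÷ 44.009 g/mol = 0.11652 mol
mol H = 2 × 0.4499 g H₂O ÷ 18.015 g/mol = 0.049947 mol
Divide by the smallest (0.049947 mol): C 2.333, H 1.000
Multiplying each by 3 gives whole numbers: C 7.00, H 3.00
Empirical formula: C7H3
Empirical-formula mass = 87.10 g/mol; 174 ÷ 87.10 ≈ 2, so the molecular formula is C14H6.

C14H6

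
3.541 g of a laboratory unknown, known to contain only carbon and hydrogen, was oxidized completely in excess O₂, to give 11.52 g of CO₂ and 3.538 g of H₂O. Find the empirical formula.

mol C = 11.52 g CO₂ ÷ 44.009 g/mol = 0.26176 mol
mol H = 2 × 3.538 g H₂O ÷ 18.015 g/mol = 0.39278 mol
Divide by the smallest (0.26176 mol): C 1.000, H 1.501
Multiplying each by 2 gives whole numbers: C 2.00, H 3.00

C2H3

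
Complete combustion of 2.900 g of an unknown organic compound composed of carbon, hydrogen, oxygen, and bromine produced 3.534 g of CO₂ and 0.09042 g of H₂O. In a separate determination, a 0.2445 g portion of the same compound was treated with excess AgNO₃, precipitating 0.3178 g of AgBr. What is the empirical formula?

mol C = 3.534 g CO₂ ÷ 44.009 g/mol = 0.080302 mol
mol H = 2 × 0.09042 g H₂O ÷ 18.015 g/mol = 0.010038 mol
From the AgBr data: mol Br per gram of compound = (0.3178 ÷ 187.772) ÷ 0.2445 = 0.0069222 mol/g, so in the 2.900 g combustion sample mol Br = 0.020074 mol
mass O = 2.900 − (0.96450 + 0.010119 + 1.6040) = 0.32135 g → mol O = 0.32135 ÷ 15.999 = 0.020086 mol
Divide by the smallest (0.010038 mol): C 8.000, H 1.000, Br 2.000, O 2.001

C8HBr2O2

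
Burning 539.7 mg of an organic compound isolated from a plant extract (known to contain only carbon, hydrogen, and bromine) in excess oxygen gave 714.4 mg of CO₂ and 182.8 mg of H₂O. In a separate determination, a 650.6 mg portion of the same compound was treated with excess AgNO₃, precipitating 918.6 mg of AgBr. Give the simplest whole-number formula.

C4H5Br

mol C = 0.7144 g CO₂ ÷ 44.009 g/mol = 0.016233 mol
mol H = 2 × 0.1828 g H₂O ÷ 18.015 g/mol = 0.020294 mol
From the AgBr data: mol Br per gram of compound = (0.9186 ÷ 187.772) ÷ 0.6506 = 0.0075194 mol/g, so in the 0.5397 g combustion sample mol Br = 0.0040582 mol
Divide by the smallest (0.0040582 mol): C 4.000, H 5.001, Br 1.000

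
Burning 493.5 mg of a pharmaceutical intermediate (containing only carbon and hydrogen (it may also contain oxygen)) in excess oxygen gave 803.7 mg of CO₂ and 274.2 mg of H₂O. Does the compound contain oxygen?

yes

mol C = 0.8037 g CO₂ ÷ 44.009 g/mol = 0.018262 mol
mol H = 2 × 0.2742 g H₂O ÷ 18.015 g/mol = 0.030441 mol
C and H account for only 0.25003 g of the 0.4935 g sample; the remaining 0.24347 g must be oxygen.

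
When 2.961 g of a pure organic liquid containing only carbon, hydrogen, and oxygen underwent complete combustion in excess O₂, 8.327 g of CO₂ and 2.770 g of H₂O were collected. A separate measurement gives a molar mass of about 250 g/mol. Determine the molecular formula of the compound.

C16H26O2

mol C = 8.327 g CO₂ ÷ 44.009 g/mol = 0.18921 mol
mol H = 2 × 2.770 g H₂O ÷ 18.015 g/mol = 0.30752 mol
mass O = 2.961 − (2.2726 + 0.30998) = 0.37840 g → mol O = 0.37840 ÷ 15.999 = 0.023652 mol
Divide by the smallest (0.023652 mol): C 8.000, H 13.002, O 1.000
Empirical formula: C8H13O
Empirical-formula mass = 125.19 g/mol; 250 ÷ 125.19 ≈ 2, so the molecular formula is C16H26O2.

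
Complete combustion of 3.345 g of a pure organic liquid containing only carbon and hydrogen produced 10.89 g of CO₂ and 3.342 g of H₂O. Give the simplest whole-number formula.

C2H3

mol C = 10.89 g CO₂ ÷ 44.009 g/mol = 0.24745 mol
mol H = 2 × 3.342 g H₂O ÷ 18.015 g/mol = 0.37102 mol
Divide by the smallest (0.24745 mol): C 1.000, H 1.499
Multiplying each by 2 gives whole numbers: C 2.00, H 3.00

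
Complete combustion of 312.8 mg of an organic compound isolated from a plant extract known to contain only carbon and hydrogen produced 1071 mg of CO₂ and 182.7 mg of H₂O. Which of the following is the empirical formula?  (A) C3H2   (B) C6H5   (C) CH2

(B) C6H5

mol C = 1.071 g CO₂ ÷ 44.009 g/mol = 0.024336 mol
mol H = 2 × 0.1827 g H₂O ÷ 18.015 g/mol = 0.020283 mol
Divide by the smallest (0.020283 mol): C 1.200, H 1.000
Multiplying each by 5 gives whole numbers: C 6.00, H 5.00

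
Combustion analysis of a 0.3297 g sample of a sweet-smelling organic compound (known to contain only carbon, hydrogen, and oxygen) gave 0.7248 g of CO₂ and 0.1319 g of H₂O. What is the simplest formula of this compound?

mol C = 0.7248 g CO₂ ÷ 44.009 g/mol = 0.016469 mol
mol H = 2 × 0.1319 g H₂O ÷ 18.015 g/mol = 0.014643 mol
mass O = 0.3297 − (0.19781 + 0.014760) = 0.11713 g → mol O = 0.11713 ÷ 15.999 = 0.0073208 mol
Divide by the smallest (0.0073208 mol): C 2.250, H 2.000, O 1.000
Multiplying each by 4 gives whole numbers: C 9.00, H 8.00, O 4.00

C9H8O4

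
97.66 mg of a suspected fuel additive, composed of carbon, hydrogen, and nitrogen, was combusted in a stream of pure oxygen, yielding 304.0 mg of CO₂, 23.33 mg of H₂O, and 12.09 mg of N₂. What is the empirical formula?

C8H3N

mol C = 0.3040 g CO₂ ÷ 44.009 g/mol = 0.0069077 mol
mol H = 2 × 0.02333 g H₂O ÷ 18.015 g/mol = 0.0025901 mol
mol N = 2 × 0.01209 g N₂ ÷ 28.014 g/mol = 0.00086314 mol
Divide by the smallest (0.00086314 mol): C 8.003, H 3.001, N 1.000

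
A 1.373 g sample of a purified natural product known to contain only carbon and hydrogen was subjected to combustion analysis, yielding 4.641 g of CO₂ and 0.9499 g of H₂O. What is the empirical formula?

CH

mol C = 4.641 g CO₂ ÷ 44.009 g/mol = 0.10546 mol
mol H = 2 × 0.9499 g H₂O ÷ 18.015 g/mol = 0.10546 mol
Divide by the smallest (0.10546 mol): C 1.000, H 1.000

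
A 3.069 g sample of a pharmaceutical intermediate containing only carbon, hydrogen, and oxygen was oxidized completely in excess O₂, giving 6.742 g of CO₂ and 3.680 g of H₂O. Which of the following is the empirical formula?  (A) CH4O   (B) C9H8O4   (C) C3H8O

mol C = 6.742 g CO₂ ÷ 44.009 g/mol = 0.15320 mol
mol H = 2 × 3.680 g H₂O ÷ 18.015 g/mol = 0.40855 mol
mass O = 3.069 − (1.8400 + 0.41182) = 0.81715 g → mol O = 0.81715 ÷ 15.999 = 0.051075 mol
Divide by the smallest (0.051075 mol): C 2.999, H 7.999, O 1.000

(C) C3H8O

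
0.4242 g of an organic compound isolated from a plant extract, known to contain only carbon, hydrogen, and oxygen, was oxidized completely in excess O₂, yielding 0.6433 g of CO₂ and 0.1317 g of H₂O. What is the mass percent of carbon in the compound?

41.39%

mol C = 0.6433 g CO₂ ÷ 44.009 g/mol = 0.014617 mol
mol H = 2 × 0.1317 g H₂O ÷ 18.015 g/mol = 0.014621 mol
mass O = 0.4242 − (0.17557 + 0.014738) = 0.23389 g → mol O = 0.23389 ÷ 15.999 = 0.014619 mol
mass % C = 0.17557 g ÷ 0.4242 g × 100%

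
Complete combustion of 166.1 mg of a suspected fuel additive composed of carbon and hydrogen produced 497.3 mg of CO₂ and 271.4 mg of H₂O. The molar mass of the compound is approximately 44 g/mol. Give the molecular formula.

mol C = 0.4973 g CO₂ ÷ 44.009 g/mol = 0.011300 mol
mol H = 2 × 0.2714 g H₂O ÷ 18.015 g/mol = 0.030130 mol
Divide by the smallest (0.011300 mol): C 1.000, H 2.666
Multiplying each by 3 gives whole numbers: C 3.00, H 8.00
Empirical formula: C3H8
Empirical-formula mass = 44.10 g/mol; 44 ÷ 44.10 ≈ 1, so the molecular formula is C3H8.

C3H8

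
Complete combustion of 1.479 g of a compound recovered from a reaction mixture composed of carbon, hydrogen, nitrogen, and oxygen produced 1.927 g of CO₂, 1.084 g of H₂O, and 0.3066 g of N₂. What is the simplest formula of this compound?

C4H11N2O3

mol C = 1.927 g CO₂ ÷ 44.009 g/mol = 0.043786 mol
mol H = 2 × 1.084 g H₂O ÷ 18.015 g/mol = 0.12034 mol
mol N = 2 × 0.3066 g N₂ ÷ 28.014 g/mol = 0.021889 mol
mass O = 1.479 − (0.52592 + 0.12131 + 0.30660) = 0.52517 g → mol O = 0.52517 ÷ 15.999 = 0.032825 mol
Divide by the smallest (0.021889 mol): C 2.000, H 5.498, N 1.000, O 1.500
Multiplying each by 2 gives whole numbers: C 4.00, H 11.00, N 2.00, O 3.00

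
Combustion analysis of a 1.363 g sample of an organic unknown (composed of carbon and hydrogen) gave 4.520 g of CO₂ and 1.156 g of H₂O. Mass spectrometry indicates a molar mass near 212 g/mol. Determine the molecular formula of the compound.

mol C = 4.520 g CO₂ ÷ 44.009 g/mol = 0.10271 mol
mol H = 2 × 1.156 g H₂O ÷ 18.015 g/mol = 0.12834 mol
Divide by the smallest (0.10271 mol): C 1.000, H 1.250
Multiplying each by 4 gives whole numbers: C 4.00, H 5.00
Empirical formula: C4H5
Empirical-formula mass = 53.08 g/mol; 212 ÷ 53.08 ≈ 4, so the molecular formula is C16H20.

C16H20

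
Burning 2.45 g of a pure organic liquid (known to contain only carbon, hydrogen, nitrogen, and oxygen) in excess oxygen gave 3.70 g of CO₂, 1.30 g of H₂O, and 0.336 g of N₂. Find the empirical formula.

C7H12N2O5

mol C = 3.70 g CO₂ ÷ 44.009 g/mol = 0.08407 mol
mol H = 2 × 1.30 g H₂O ÷ 18.015 g/mol = 0.1443 mol
mol N = 2 × 0.336 g N₂ ÷ 28.014 g/mol = 0.02399 mol
mass O = 2.45 − (1.010 + 0.1455 + 0.3360) = 0.9587 g → mol O = 0.9587 ÷ 15.999 = 0.05992 mol
Divide by the smallest (0.02399 mol): C 3.505, H 6.017, N 1.000, O 2.498
Multiplying each by 2 gives whole numbers: C 7.01, H 12.03, N 2.00, O 5.00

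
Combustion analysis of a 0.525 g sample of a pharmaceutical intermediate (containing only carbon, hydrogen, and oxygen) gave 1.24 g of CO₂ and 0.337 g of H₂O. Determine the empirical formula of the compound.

mol C = 1.24 g CO₂ ÷ 44.009 g/mol = 0.02818 mol
mol H = 2 × 0.337 g H₂O ÷ 18.015 g/mol = 0.03741 mol
mass O = 0.525 − (0.3384 + 0.03771) = 0.1489 g → mol O = 0.1489 ÷ 15.999 = 0.009305 mol
Divide by the smallest (0.009305 mol): C 3.028, H 4.021, O 1.000

C3H4O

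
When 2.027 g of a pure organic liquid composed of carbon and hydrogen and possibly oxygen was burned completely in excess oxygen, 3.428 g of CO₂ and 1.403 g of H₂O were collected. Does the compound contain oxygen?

mol C = 3.428 g CO₂ ÷ 44.009 g/mol = 0.077893 mol
mol H = 2 × 1.403 g H₂O ÷ 18.015 g/mol = 0.15576 mol
C and H account for only 1.0926 g of the 2.027 g sample; the remaining 0.93442 g must be oxygen.

yes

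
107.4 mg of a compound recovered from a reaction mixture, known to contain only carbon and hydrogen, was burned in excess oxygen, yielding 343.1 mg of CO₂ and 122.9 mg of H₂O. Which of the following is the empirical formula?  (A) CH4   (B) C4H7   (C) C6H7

(B) C4H7

mol C = 0.3431 g CO₂ ÷ 44.009 g/mol = 0.0077961 mol
mol H = 2 × 0.1229 g H₂O ÷ 18.015 g/mol = 0.013644 mol
Divide by the smallest (0.0077961 mol): C 1.000, H 1.750
Multiplying each by 4 gives whole numbers: C 4.00, H 7.00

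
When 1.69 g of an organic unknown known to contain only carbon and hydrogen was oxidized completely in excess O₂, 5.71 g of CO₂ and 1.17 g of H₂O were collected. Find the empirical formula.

CH

mol C = 5.71 g CO₂ ÷ 44.009 g/mol = 0.1297 mol
mol H = 2 × 1.17 g H₂O ÷ 18.015 g/mol = 0.1299 mol
Divide by the smallest (0.1297 mol): C 1.000, H 1.001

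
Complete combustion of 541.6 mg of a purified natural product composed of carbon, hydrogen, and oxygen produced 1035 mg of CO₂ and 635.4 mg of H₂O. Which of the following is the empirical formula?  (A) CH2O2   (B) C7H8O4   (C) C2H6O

(C) C2H6O

mol C = 1.035 g CO₂ ÷ 44.009 g/mol = 0.023518 mol
mol H = 2 × 0.6354 g H₂O ÷ 18.015 g/mol = 0.070541 mol
mass O = 0.5416 − (0.28247 + 0.071106) = 0.18802 g → mol O = 0.18802 ÷ 15.999 = 0.011752 mol
Divide by the smallest (0.011752 mol): C 2.001, H 6.002, O 1.000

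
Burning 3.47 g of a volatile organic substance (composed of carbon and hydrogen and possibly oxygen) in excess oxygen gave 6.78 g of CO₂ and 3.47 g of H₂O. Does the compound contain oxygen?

mol C = 6.78 g CO₂ ÷ 44.009 g/mol = 0.1541 mol
mol H = 2 × 3.47 g H₂O ÷ 18.015 g/mol = 0.3852 mol
C and H account for only 2.239 g of the 3.47 g sample; the remaining 1.231 g must be oxygen.

yes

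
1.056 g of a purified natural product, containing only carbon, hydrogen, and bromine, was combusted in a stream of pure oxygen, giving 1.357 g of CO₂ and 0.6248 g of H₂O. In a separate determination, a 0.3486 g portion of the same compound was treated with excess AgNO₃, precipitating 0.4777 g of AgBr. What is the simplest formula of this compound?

C4H9Br

mol C = 1.357 g CO₂ ÷ 44.009 g/mol = 0.030835 mol
mol H = 2 × 0.6248 g H₂O ÷ 18.015 g/mol = 0.069364 mol
From the AgBr data: mol Br per gram of compound = (0.4777 ÷ 187.772) ÷ 0.3486 = 0.0072979 mol/g, so in the 1.056 g combustion sample mol Br = 0.0077066 mol
Divide by the smallest (0.0077066 mol): C 4.001, H 9.001, Br 1.000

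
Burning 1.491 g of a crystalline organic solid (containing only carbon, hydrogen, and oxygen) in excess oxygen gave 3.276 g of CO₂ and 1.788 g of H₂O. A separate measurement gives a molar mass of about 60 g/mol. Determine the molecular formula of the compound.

mol C = 3.276 g CO₂ ÷ 44.009 g/mol = 0.074439 mol
mol H = 2 × 1.788 g H₂O ÷ 18.015 g/mol = 0.19850 mol
mass O = 1.491 − (0.89409 + 0.20009) = 0.39682 g → mol O = 0.39682 ÷ 15.999 = 0.024803 mol
Divide by the smallest (0.024803 mol): C 3.001, H 8.003, O 1.000
Empirical formula: C3H8O
Empirical-formula mass = 60.10 g/mol; 60 ÷ 60.10 ≈ 1, so the molecular formula is C3H8O.

C3H8O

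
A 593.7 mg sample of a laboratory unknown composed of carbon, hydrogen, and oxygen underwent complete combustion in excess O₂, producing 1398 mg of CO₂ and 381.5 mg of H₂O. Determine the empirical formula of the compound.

mol C = 1.398 g CO₂ ÷ 44.009 g/mol = 0.031766 mol
mol H = 2 × 0.3815 g H₂O ÷ 18.015 g/mol = 0.042354 mol
mass O = 0.5937 − (0.38154 + 0.042692) = 0.16946 g → mol O = 0.16946 ÷ 15.999 = 0.010592 mol
Divide by the smallest (0.010592 mol): C 2.999, H 3.999, O 1.000

C3H4O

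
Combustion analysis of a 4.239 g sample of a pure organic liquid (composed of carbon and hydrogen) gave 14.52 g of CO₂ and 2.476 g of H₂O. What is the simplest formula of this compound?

mol C = 14.52 g CO₂ ÷ 44.009 g/mol = 0.32993 mol
mol H = 2 × 2.476 g H₂O ÷ 18.015 g/mol = 0.27488 mol
Divide by the smallest (0.27488 mol): C 1.200, H 1.000
Multiplying each by 5 gives whole numbers: C 6.00, H 5.00

C6H5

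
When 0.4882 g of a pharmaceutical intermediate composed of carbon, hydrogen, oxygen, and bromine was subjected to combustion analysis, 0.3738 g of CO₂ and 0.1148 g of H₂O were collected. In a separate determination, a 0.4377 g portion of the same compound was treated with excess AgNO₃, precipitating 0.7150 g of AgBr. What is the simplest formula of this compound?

C4H6Br2O

mol C = 0.3738 g CO₂ ÷ 44.009 g/mol = 0.0084937 mol
mol H = 2 × 0.1148 g H₂O ÷ 18.015 g/mol = 0.012745 mol
From the AgBr data: mol Br per gram of compound = (0.7150 ÷ 187.772) ÷ 0.4377 = 0.0086996 mol/g, so in the 0.4882 g combustion sample mol Br = 0.0042471 mol
mass O = 0.4882 − (0.10202 + 0.012847 + 0.33936) = 0.033972 g → mol O = 0.033972 ÷ 15.999 = 0.0021234 mol
Divide by the smallest (0.0021234 mol): C 4.000, H 6.002, Br 2.000, O 1.000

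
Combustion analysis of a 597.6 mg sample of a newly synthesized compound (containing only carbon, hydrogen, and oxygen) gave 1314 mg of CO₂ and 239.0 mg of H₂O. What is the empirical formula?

mol C = 1.314 g CO₂ ÷ 44.009 g/mol = 0.029858 mol
mol H = 2 × 0.2390 g H₂O ÷ 18.015 g/mol = 0.026533 mol
mass O = 0.5976 − (0.35862 + 0.026746) = 0.21224 g → mol O = 0.21224 ÷ 15.999 = 0.013266 mol
Divide by the smallest (0.013266 mol): C 2.251, H 2.000, O 1.000
Multiplying each by 4 gives whole numbers: C 9.00, H 8.00, O 4.00

C9H8O4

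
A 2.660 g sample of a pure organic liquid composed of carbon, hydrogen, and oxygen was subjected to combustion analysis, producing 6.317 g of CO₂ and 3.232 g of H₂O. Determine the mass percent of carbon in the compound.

mol C = 6.317 g CO₂ ÷ 44.009 g/mol = 0.14354 mol
mol H = 2 × 3.232 g H₂O ÷ 18.015 g/mol = 0.35881 mol
mass O = 2.660 − (1.7240 + 0.36168) = 0.57427 g → mol O = 0.57427 ÷ 15.999 = 0.035894 mol
mass % C = 1.7240 g ÷ 2.660 g × 100%

64.81%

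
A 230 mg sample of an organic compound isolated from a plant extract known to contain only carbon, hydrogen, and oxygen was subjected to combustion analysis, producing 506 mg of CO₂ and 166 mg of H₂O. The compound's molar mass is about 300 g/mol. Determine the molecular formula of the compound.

C15H24O6

mol C = 0.506 g CO₂ ÷ 44.009 g/mol = 0.01150 mol
mol H = 2 × 0.166 g H₂O ÷ 18.015 g/mol = 0.01843 mol
mass O = 0.230 − (0.1381 + 0.01858) = 0.07333 g → mol O = 0.07333 ÷ 15.999 = 0.004583 mol
Divide by the smallest (0.004583 mol): C 2.509, H 4.021, O 1.000
Multiplying each by 2 gives whole numbers: C 5.02, H 8.04, O 2.00
Empirical formula: C5H8O2
Empirical-formula mass = 100.12 g/mol; 300 ÷ 100.12 ≈ 3, so the molecular formula is C15H24O6.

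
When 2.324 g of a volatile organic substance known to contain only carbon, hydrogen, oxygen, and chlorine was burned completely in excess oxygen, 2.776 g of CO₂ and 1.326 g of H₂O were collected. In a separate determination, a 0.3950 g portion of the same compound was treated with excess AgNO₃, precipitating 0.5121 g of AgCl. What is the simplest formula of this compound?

mol C = 2.776 g CO₂ ÷ 44.009 g/mol = 0.063078 mol
mol H = 2 × 1.326 g H₂O ÷ 18.015 g/mol = 0.14721 mol
From the AgCl data: mol Cl per gram of compound = (0.5121 ÷ 143.318) ÷ 0.3950 = 0.0090460 mol/g, so in the 2.324 g combustion sample mol Cl = 0.021023 mol
mass O = 2.324 − (0.75763 + 0.14839 + 0.74526) = 0.67272 g → mol O = 0.67272 ÷ 15.999 = 0.042048 mol
Divide by the smallest (0.021023 mol): C 3.000, H 7.002, Cl 1.000, O 2.000

C3H7ClO2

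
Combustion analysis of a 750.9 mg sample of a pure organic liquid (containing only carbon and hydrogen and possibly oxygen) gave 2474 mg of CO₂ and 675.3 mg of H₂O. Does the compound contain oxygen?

mol C = 2.474 g CO₂ ÷ 44.009 g/mol = 0.056216 mol
mol H = 2 × 0.6753 g H₂O ÷ 18.015 g/mol = 0.074971 mol
C and H together account for 0.75078 g — essentially the entire 0.7509 g sample — so the compound contains no oxygen.

no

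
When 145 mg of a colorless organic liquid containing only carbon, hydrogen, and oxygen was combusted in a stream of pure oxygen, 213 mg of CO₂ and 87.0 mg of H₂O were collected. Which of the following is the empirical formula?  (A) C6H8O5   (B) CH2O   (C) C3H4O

(B) CH2O

mol C = 0.213 g CO₂ ÷ 44.009 g/mol = 0.004840 mol
mol H = 2 × 0.0870 g H₂O ÷ 18.015 g/mol = 0.009659 mol
mass O = 0.145 − (0.05813 + 0.009736) = 0.07713 g → mol O = 0.07713 ÷ 15.999 = 0.004821 mol
Divide by the smallest (0.004821 mol): C 1.004, H 2.003, O 1.000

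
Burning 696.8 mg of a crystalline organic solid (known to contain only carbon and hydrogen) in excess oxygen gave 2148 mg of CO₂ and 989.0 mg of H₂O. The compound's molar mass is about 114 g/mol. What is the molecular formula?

C8H18

mol C = 2.148 g CO₂ ÷ 44.009 g/mol = 0.048808 mol
mol H = 2 × 0.9890 g H₂O ÷ 18.015 g/mol = 0.10980 mol
Divide by the smallest (0.048808 mol): C 1.000, H 2.250
Multiplying each by 4 gives whole numbers: C 4.00, H 9.00
Empirical formula: C4H9
Empirical-formula mass = 57.12 g/mol; 114 ÷ 57.12 ≈ 2, so the molecular formula is C8H18.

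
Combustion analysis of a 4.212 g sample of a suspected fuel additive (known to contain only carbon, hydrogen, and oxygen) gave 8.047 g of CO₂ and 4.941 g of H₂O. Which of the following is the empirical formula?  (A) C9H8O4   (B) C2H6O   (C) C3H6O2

(B) C2H6O

mol C = 8.047 g CO₂ ÷ 44.009 g/mol = 0.18285 mol
mol H = 2 × 4.941 g H₂O ÷ 18.015 g/mol = 0.54854 mol
mass O = 4.212 − (2.1962 + 0.55293) = 1.4629 g → mol O = 1.4629 ÷ 15.999 = 0.091435 mol
Divide by the smallest (0.091435 mol): C 2.000, H 5.999, O 1.000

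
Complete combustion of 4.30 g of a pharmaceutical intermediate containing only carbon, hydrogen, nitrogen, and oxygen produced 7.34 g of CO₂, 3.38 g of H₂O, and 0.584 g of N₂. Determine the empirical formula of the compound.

C4H9NO2

mol C = 7.34 g CO₂ ÷ 44.009 g/mol = 0.1668 mol
mol H = 2 × 3.38 g H₂O ÷ 18.015 g/mol = 0.3752 mol
mol N = 2 × 0.584 g N₂ ÷ 28.014 g/mol = 0.04169 mol
mass O = 4.30 − (2.003 + 0.3782 + 0.5840) = 1.335 g → mol O = 1.335 ÷ 15.999 = 0.08341 mol
Divide by the smallest (0.04169 mol): C 4.000, H 9.000, N 1.000, O 2.001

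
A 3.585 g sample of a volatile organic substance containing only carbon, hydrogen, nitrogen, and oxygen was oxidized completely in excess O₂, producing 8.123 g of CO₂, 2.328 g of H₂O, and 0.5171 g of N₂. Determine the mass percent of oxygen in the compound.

mol C = 8.123 g CO₂ ÷ 44.009 g/mol = 0.18458 mol
mol H = 2 × 2.328 g H₂O ÷ 18.015 g/mol = 0.25845 mol
mol N = 2 × 0.5171 g N₂ ÷ 28.014 g/mol = 0.036917 mol
mass O = 3.585 − (2.2169 + 0.26052 + 0.51710) = 0.59044 g → mol O = 0.59044 ÷ 15.999 = 0.036905 mol
mass % O = 0.59044 g ÷ 3.585 g × 100%

16.47%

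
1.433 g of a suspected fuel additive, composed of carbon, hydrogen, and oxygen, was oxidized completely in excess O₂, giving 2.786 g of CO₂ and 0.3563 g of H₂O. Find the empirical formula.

C8H5O5

mol C = 2.786 g CO₂ ÷ 44.009 g/mol = 0.063305 mol
mol H = 2 × 0.3563 g H₂O ÷ 18.015 g/mol = 0.039556 mol
mass O = 1.433 − (0.76036 + 0.039872) = 0.63277 g → mol O = 0.63277 ÷ 15.999 = 0.039551 mol
Divide by the smallest (0.039551 mol): C 1.601, H 1.000, O 1.000
Multiplying each by 5 gives whole numbers: C 8.00, H 5.00, O 5.00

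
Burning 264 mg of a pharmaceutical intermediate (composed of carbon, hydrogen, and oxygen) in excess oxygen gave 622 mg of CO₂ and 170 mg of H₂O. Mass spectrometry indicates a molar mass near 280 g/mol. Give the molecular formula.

mol C = 0.622 g CO₂ ÷ 44.009 g/mol = 0.01413 mol
mol H = 2 × 0.170 g H₂O ÷ 18.015 g/mol = 0.01887 mol
mass O = 0.264 − (0.1698 + 0.01902) = 0.07522 g → mol O = 0.07522 ÷ 15.999 = 0.004701 mol
Divide by the smallest (0.004701 mol): C 3.006, H 4.014, O 1.000
Empirical formula: C3H4O
Empirical-formula mass = 56.06 g/mol; 280 ÷ 56.06 ≈ 5, so the molecular formula is C15H20O5.

C15H20O5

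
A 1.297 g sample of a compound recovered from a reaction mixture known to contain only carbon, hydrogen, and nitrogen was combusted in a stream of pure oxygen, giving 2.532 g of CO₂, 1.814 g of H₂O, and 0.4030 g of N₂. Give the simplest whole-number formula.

C2H7N

mol C = 2.532 g CO₂ ÷ 44.009 g/mol = 0.057534 mol
mol H = 2 × 1.814 g H₂O ÷ 18.015 g/mol = 0.20139 mol
mol N = 2 × 0.4030 g N₂ ÷ 28.014 g/mol = 0.028771 mol
Divide by the smallest (0.028771 mol): C 2.000, H 7.000, N 1.000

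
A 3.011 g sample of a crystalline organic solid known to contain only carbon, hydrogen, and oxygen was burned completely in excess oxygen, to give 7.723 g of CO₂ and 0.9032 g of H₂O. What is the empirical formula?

mol C = 7.723 g CO₂ ÷ 44.009 g/mol = 0.17549 mol
mol H = 2 × 0.9032 g H₂O ÷ 18.015 g/mol = 0.10027 mol
mass O = 3.011 − (2.1078 + 0.10107) = 0.80215 g → mol O = 0.80215 ÷ 15.999 = 0.050138 mol
Divide by the smallest (0.050138 mol): C 3.500, H 2.000, O 1.000
Multiplying each by 2 gives whole numbers: C 7.00, H 4.00, O 2.00

C7H4O2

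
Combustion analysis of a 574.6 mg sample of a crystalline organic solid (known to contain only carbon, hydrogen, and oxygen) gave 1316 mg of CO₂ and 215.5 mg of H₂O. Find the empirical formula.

mol C = 1.316 g CO₂ ÷ 44.009 g/mol = 0.029903 mol
mol H = 2 × 0.2155 g H₂O ÷ 18.015 g/mol = 0.023925 mol
mass O = 0.5746 − (0.35916 + 0.024116) = 0.19132 g → mol O = 0.19132 ÷ 15.999 = 0.011958 mol
Divide by the smallest (0.011958 mol): C 2.501, H 2.001, O 1.000
Multiplying each by 2 gives whole numbers: C 5.00, H 4.00, O 2.00

C5H4O2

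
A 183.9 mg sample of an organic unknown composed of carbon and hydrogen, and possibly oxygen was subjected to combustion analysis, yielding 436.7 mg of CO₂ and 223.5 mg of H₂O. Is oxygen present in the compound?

mol C = 0.4367 g CO₂ ÷ 44.009 g/mol = 0.0099230 mol
mol H = 2 × 0.2235 g H₂O ÷ 18.015 g/mol = 0.024813 mol
C and H account for only 0.14420 g of the 0.1839 g sample; the remaining 0.039704 g must be oxygen.

yes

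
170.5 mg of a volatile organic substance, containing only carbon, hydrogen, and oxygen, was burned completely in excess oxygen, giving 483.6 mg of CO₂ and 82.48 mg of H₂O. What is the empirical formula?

C6H5O

mol C = 0.4836 g CO₂ ÷ 44.009 g/mol = 0.010989 mol
mol H = 2 × 0.08248 g H₂O ÷ 18.015 g/mol = 0.0091568 mol
mass O = 0.1705 − (0.13198 + 0.0092301) = 0.029285 g → mol O = 0.029285 ÷ 15.999 = 0.0018304 mol
Divide by the smallest (0.0018304 mol): C 6.003, H 5.003, O 1.000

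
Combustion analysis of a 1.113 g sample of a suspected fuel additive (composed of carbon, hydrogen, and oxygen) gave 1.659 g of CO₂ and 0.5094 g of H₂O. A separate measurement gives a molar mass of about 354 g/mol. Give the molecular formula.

C12H18O12

mol C = 1.659 g CO₂ ÷ 44.009 g/mol = 0.037697 mol
mol H = 2 × 0.5094 g H₂O ÷ 18.015 g/mol = 0.056553 mol
mass O = 1.113 − (0.45278 + 0.057005) = 0.60322 g → mol O = 0.60322 ÷ 15.999 = 0.037703 mol
Divide by the smallest (0.037697 mol): C 1.000, H 1.500, O 1.000
Multiplying each by 2 gives whole numbers: C 2.00, H 3.00, O 2.00
Empirical formula: C2H3O2
Empirical-formula mass = 59.04 g/mol; 354 ÷ 59.04 ≈ 6, so the molecular formula is C12H18O12.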